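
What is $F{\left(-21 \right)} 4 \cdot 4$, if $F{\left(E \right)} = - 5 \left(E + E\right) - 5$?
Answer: $3280$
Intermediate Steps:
$F{\left(E \right)} = -5 - 10 E$ ($F{\left(E \right)} = - 5 \cdot 2 E - 5 = - 10 E - 5 = -5 - 10 E$)
$F{\left(-21 \right)} 4 \cdot 4 = \left(-5 - -210\right) 4 \cdot 4 = \left(-5 + 210\right) 16 = 205 \cdot 16 = 3280$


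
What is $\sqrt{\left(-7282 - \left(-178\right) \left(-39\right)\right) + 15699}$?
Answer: $5 \sqrt{59} \approx 38.406$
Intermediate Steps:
$\sqrt{\left(-7282 - \left(-178\right) \left(-39\right)\right) + 15699} = \sqrt{\left(-7282 - 6942\right) + 15699} = \sqrt{-14224 + 15699} = \sqrt{1475} = 5 \sqrt{59}$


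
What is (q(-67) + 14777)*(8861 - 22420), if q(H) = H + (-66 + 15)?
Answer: -198761381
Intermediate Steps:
q(H) = -51 + H (q(H) = H - 51 = -51 + H)
(q(-67) + 14777)*(8861 - 22420) = ((-51 - 67) + 14777)*(8861 - 22420) = (-118 + 14777)*(-13559) = 14659*(-13559) = -198761381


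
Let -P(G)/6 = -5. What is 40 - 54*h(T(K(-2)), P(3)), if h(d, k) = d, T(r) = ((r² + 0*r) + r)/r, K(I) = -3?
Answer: 148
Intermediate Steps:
P(G) = 30 (P(G) = -6*(-5) = 30)
T(r) = (r + r²)/r (T(r) = ((r² + 0) + r)/r = (r² + r)/r = (r + r²)/r)
40 - 54*h(T(K(-2)), P(3)) = 40 - 54*(1 - 3) = 40 - 54*(-2) = 40 + 108 = 148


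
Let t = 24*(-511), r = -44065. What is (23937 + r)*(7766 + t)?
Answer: 90535744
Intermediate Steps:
t = -12264
(23937 + r)*(7766 + t) = (23937 - 44065)*(7766 - 12264) = -20128*(-4498) = 90535744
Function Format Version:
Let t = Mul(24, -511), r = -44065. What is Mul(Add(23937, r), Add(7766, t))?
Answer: 90535744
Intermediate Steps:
t = -12264
Mul(Add(23937, r), Add(7766, t)) = Mul(Add(23937, -44065), Add(7766, -12264)) = Mul(-20128, -4498) = 90535744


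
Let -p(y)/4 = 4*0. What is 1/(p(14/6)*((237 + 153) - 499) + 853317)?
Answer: 1/853317 ≈ 1.1719e-6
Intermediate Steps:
p(y) = 0 (p(y) = -16*0 = -4*0 = 0)
1/(p(14/6)*((237 + 153) - 499) + 853317) = 1/(0*((237 + 153) - 499) + 853317) = 1/(0*(390 - 499) + 853317) = 1/(0*(-109) + 853317) = 1/(0 + 853317) = 1/853317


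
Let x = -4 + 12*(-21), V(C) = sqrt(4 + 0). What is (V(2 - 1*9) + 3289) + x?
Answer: 3035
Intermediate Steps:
V(C) = 2 (V(C) = sqrt(4) = 2)
x = -256 (x = -4 - 252 = -256)
(V(2 - 1*9) + 3289) + x = (2 + 3289) - 256 = 3291 - 256 = 3035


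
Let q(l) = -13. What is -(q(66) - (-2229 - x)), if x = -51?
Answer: -2165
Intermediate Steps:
-(q(66) - (-2229 - x)) = -(-13 - (-2229 - 1*(-51))) = -(-13 - (-2229 + 51)) = -(-13 - 1*(-2178)) = -(-13 + 2178) = -1*2165 = -2165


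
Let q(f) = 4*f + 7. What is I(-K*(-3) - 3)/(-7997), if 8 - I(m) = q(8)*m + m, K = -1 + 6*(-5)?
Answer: -3848/7997 ≈ -0.48118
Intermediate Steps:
K = -31 (K = -1 - 30 = -31)
q(f) = 7 + 4*f
I(m) = 8 - 40*m (I(m) = 8 - ((7 + 4*8)*m + m) = 8 - ((7 + 32)*m + m) = 8 - (39*m + m) = 8 - 40*m)
I(-K*(-3) - 3)/(-7997) = (8 - 40*(-1*(-31)*(-3) - 3))/(-7997) = (8 - 40*(31*(-3) - 3))*(-1/7997) = (8 - 40*(-93 - 3))*(-1/7997) = (8 - 40*(-96))*(-1/7997) = (8 + 3840)*(-1/7997) = 3848*(-1/7997) = -3848/7997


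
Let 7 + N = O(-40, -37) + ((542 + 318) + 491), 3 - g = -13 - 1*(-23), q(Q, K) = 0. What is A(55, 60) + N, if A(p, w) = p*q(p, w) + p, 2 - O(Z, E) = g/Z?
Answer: 56033/40 ≈ 1400.8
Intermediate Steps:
g = -7 (g = 3 - (-13 - 1*(-23)) = 3 - (-13 + 23) = 3 - 1*10 = 3 - 10 = -7)
O(Z, E) = 2 + 7/Z (O(Z, E) = 2 - (-7)/Z = 2 + 7/Z)
A(p, w) = p (A(p, w) = p*0 + p = 0 + p = p)
N = 53833/40 (N = -7 + ((2 + 7/(-40)) + ((542 + 318) + 491)) = -7 + ((2 + 7*(-1/40)) + (860 + 491)) = -7 + ((2 - 7/40) + 1351) = -7 + (73/40 + 1351) = -7 + 54113/40 = 53833/40 ≈ 1345.8)
A(55, 60) + N = 55 + 53833/40 = 56033/40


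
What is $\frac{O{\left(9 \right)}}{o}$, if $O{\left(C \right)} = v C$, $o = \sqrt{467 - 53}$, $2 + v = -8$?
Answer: $- \frac{15 \sqrt{46}}{23} \approx -4.4233$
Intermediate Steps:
$v = -10$ ($v = -2 - 8 = -10$)
$o = 3 \sqrt{46}$ ($o = \sqrt{414} = 3 \sqrt{46} \approx 20.347$)
$O{\left(C \right)} = - 10 C$
$\frac{O{\left(9 \right)}}{o} = \frac{\left(-10\right) 9}{3 \sqrt{46}} = - 90 \frac{\sqrt{46}}{138} = - \frac{15 \sqrt{46}}{23}$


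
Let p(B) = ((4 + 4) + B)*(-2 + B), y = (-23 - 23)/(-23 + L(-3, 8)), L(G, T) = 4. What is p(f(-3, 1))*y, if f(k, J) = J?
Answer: -414/19 ≈ -21.789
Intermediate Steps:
y = 46/19 (y = (-23 - 23)/(-23 + 4) = -46/(-19) = -46*(-1/19) = 46/19 ≈ 2.4211)
p(B) = (-2 + B)*(8 + B) (p(B) = (8 + B)*(-2 + B) = (-2 + B)*(8 + B))
p(f(-3, 1))*y = (-16 + 1**2 + 6*1)*(46/19) = (-16 + 1 + 6)*(46/19) = -9*46/19 = -414/19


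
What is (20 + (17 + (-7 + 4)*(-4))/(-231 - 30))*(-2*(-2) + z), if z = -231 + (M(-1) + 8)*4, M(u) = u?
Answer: -35621/9 ≈ -3957.9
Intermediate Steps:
z = -203 (z = -231 + (-1 + 8)*4 = -231 + 7*4 = -231 + 28 = -203)
(20 + (17 + (-7 + 4)*(-4))/(-231 - 30))*(-2*(-2) + z) = (20 + (17 + (-7 + 4)*(-4))/(-231 - 30))*(-2*(-2) - 203) = (20 + (17 - 3*(-4))/(-261))*(4 - 203) = (20 + (17 + 12)*(-1/261))*(-199) = (20 + 29*(-1/261))*(-199) = (20 - 1/9)*(-199) = (179/9)*(-199) = -35621/9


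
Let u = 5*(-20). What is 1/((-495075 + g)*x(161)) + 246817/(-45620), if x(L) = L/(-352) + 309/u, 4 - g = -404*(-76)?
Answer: -162041447485719/29950658045740 ≈ -5.4103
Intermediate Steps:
u = -100
g = -30700 (g = 4 - (-404)*(-76) = 4 - 1*30704 = 4 - 30704 = -30700)
x(L) = -309/100 - L/352 (x(L) = L/(-352) + 309/(-100) = L*(-1/352) + 309*(-1/100) = -L/352 - 309/100 = -309/100 - L/352)
1/((-495075 + g)*x(161)) + 246817/(-45620) = 1/((-495075 - 30700)*(-309/100 - 1/352*161)) + 246817/(-45620) = 1/((-525775)*(-309/100 - 161/352)) + 246817*(-1/45620) = -1/(525775*(-31217/8800)) - 246817/45620 = -1/525775*(-8800/31217) - 246817/45620 = 352/656524727 - 246817/45620 = -162041447485719/29950658045740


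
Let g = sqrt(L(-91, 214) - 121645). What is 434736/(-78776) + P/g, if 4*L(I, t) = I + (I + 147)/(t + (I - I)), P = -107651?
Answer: -54342/9847 + 215302*I*sqrt(5571893283)/52073769 ≈ -5.5186 + 308.62*I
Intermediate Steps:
L(I, t) = I/4 + (147 + I)/(4*t) (L(I, t) = (I + (I + 147)/(t + (I - I)))/4 = (I + (147 + I)/(t + 0))/4 = (I + (147 + I)/t)/4 = I/4 + (147 + I)/(4*t))
g = I*sqrt(5571893283)/214 (g = sqrt((1/4)*(147 - 91 - 91*214)/214 - 121645) = sqrt((1/4)*(1/214)*(147 - 91 - 19474) - 121645) = sqrt((1/4)*(1/214)*(-19418) - 121645) = sqrt(-9709/428 - 121645) = sqrt(-52073769/428) = I*sqrt(5571893283)/214 ≈ 348.81*I)
434736/(-78776) + P/g = 434736/(-78776) - 107651*(-2*I*sqrt(5571893283)/52073769) = 434736*(-1/78776) - (-215302)*I*sqrt(5571893283)/52073769 = -54342/9847 + 215302*I*sqrt(5571893283)/52073769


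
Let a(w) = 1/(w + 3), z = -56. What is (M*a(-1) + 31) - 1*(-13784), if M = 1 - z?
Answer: 27687/2 ≈ 13844.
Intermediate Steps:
M = 57 (M = 1 - 1*(-56) = 1 + 56 = 57)
a(w) = 1/(3 + w)
(M*a(-1) + 31) - 1*(-13784) = (57/(3 - 1) + 31) - 1*(-13784) = (57/2 + 31) + 13784 = 119/2 + 13784 = 27687/2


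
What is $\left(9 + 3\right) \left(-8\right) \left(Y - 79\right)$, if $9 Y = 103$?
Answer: $\frac{19456}{3} \approx 6485.3$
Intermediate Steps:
$Y = \frac{103}{9}$ ($Y = \frac{1}{9} \cdot 103 = \frac{103}{9} \approx 11.444$)
$\left(9 + 3\right) \left(-8\right) \left(Y - 79\right) = \left(9 + 3\right) \left(-8\right) \left(\frac{103}{9} - 79\right) = 12 \left(-8\right) \left(- \frac{608}{9}\right) = \left(-96\right) \left(- \frac{608}{9}\right) = \frac{19456}{3}$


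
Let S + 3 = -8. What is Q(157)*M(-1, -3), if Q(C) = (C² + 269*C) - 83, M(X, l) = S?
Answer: -734789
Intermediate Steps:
S = -11 (S = -3 - 8 = -11)
M(X, l) = -11
Q(C) = -83 + C² + 269*C
Q(157)*M(-1, -3) = (-83 + 157² + 269*157)*(-11) = (-83 + 24649 + 42233)*(-11) = 66799*(-11) = -734789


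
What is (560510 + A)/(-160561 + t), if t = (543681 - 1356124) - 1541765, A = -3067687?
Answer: 2507177/2514769 ≈ 0.99698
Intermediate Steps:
t = -2354208 (t = -812443 - 1541765 = -2354208)
(560510 + A)/(-160561 + t) = (560510 - 3067687)/(-160561 - 2354208) = -2507177/(-2514769) = -2507177*(-1/2514769) = 2507177/2514769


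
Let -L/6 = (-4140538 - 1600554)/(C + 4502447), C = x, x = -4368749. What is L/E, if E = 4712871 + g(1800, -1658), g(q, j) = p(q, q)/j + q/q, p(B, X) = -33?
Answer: 9518730536/174118065329947 ≈ 5.4668e-5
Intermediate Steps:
C = -4368749
L = 5741092/22283 (L = -6*(-4140538 - 1600554)/(-4368749 + 4502447) = -(-34446552)/133698 = -6*(-2870546/66849) = 5741092/22283 ≈ 257.64)
g(q, j) = 1 - 33/j (g(q, j) = -33/j + q/q = -33/j + 1 = 1 - 33/j)
E = 7813941809/1658 (E = 4712871 + (-33 - 1658)/(-1658) = 4712871 - 1/1658*(-1691) = 4712871 + 1691/1658 = 7813941809/1658 ≈ 4.7129e+6)
L/E = 5741092/(22283*(7813941809/1658)) = (5741092/22283)*(1658/7813941809) = 9518730536/174118065329947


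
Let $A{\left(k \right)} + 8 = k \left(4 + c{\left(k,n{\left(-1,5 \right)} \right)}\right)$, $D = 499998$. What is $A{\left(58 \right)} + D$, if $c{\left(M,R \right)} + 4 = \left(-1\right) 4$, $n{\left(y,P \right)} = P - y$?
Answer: $499758$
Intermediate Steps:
$c{\left(M,R \right)} = -8$ ($c{\left(M,R \right)} = -4 - 4 = -8$)
$A{\left(k \right)} = -8 - 4 k$ ($A{\left(k \right)} = -8 + k \left(4 - 8\right) = -8 + k \left(-4\right) = -8 - 4 k$)
$A{\left(58 \right)} + D = \left(-8 - 232\right) + 499998 = -240 + 499998 = 499758$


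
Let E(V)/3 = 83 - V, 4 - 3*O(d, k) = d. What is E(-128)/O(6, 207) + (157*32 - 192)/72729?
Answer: -138102707/145458 ≈ -949.43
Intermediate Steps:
O(d, k) = 4/3 - d/3
E(V) = 249 - 3*V (E(V) = 3*(83 - V) = 249 - 3*V)
E(-128)/O(6, 207) + (157*32 - 192)/72729 = (249 - 3*(-128))/(4/3 - ⅓*6) + (157*32 - 192)/72729 = (249 + 384)/(4/3 - 2) + (5024 - 192)*(1/72729) = 633/(-⅔) + 4832*(1/72729) = 633*(-3/2) + 4832/72729 = -1899/2 + 4832/72729 = -138102707/145458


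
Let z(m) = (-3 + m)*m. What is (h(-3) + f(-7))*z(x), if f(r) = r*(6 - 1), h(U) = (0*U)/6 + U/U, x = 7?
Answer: -952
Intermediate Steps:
h(U) = 1 (h(U) = 0*(1/6) + 1 = 0 + 1 = 1)
f(r) = 5*r (f(r) = r*5 = 5*r)
z(m) = m*(-3 + m)
(h(-3) + f(-7))*z(x) = (1 + 5*(-7))*(7*(-3 + 7)) = (1 - 35)*(7*4) = -34*28 = -952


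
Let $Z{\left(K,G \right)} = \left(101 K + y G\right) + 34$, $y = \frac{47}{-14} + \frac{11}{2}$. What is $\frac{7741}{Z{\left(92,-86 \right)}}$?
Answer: $\frac{54187}{63992} \approx 0.84678$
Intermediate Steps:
$y = \frac{15}{7}$ ($y = 47 \left(- \frac{1}{14}\right) + 11 \cdot \frac{1}{2} = - \frac{47}{14} + \frac{11}{2} = \frac{15}{7} \approx 2.1429$)
$Z{\left(K,G \right)} = 34 + 101 K + \frac{15 G}{7}$ ($Z{\left(K,G \right)} = \left(101 K + \frac{15 G}{7}\right) + 34 = 34 + 101 K + \frac{15 G}{7}$)
$\frac{7741}{Z{\left(92,-86 \right)}} = \frac{7741}{34 + 101 \cdot 92 + \frac{15}{7} \left(-86\right)} = \frac{7741}{34 + 9292 - \frac{1290}{7}} = \frac{7741}{\frac{63992}{7}} = 7741 \cdot \frac{7}{63992} = \frac{54187}{63992}$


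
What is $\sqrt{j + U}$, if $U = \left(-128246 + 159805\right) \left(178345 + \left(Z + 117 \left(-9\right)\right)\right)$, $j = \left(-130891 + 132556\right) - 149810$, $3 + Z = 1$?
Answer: $\sqrt{5594946965} \approx 74799.0$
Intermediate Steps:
$Z = -2$ ($Z = -3 + 1 = -2$)
$j = -148145$ ($j = 1665 - 149810 = -148145$)
$U = 5595095110$ ($U = \left(-128246 + 159805\right) \left(178345 + \left(-2 + 117 \left(-9\right)\right)\right) = 31559 \left(178345 - 1055\right) = 31559 \cdot 177290 = 5595095110$)
$\sqrt{j + U} = \sqrt{-148145 + 5595095110} = \sqrt{5594946965}$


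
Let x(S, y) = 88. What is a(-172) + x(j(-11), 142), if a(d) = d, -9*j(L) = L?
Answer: -84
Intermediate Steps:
j(L) = -L/9
a(-172) + x(j(-11), 142) = -172 + 88 = -84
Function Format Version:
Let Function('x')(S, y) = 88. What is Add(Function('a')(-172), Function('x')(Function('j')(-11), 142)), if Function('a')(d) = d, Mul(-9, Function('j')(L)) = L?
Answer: -84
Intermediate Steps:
Function('j')(L) = Mul(Rational(-1, 9), L)
Add(Function('a')(-172), Function('x')(Function('j')(-11), 142)) = Add(-172, 88) = -84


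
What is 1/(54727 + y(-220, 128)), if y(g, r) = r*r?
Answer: 1/71111 ≈ 1.4063e-5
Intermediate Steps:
y(g, r) = r**2
1/(54727 + y(-220, 128)) = 1/(54727 + 128**2) = 1/(54727 + 16384) = 1/71111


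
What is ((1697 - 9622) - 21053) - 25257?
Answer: -54235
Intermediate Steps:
((1697 - 9622) - 21053) - 25257 = (-7925 - 21053) - 25257 = -28978 - 25257 = -54235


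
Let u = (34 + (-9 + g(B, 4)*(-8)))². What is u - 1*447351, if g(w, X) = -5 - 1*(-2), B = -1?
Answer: -444950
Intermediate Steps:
g(w, X) = -3 (g(w, X) = -5 + 2 = -3)
u = 2401 (u = (34 + (-9 - 3*(-8)))² = (34 + (-9 + 24))² = (34 + 15)² = 49² = 2401)
u - 1*447351 = 2401 - 1*447351 = 2401 - 447351 = -444950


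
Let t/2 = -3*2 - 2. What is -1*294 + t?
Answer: -310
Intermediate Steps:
t = -16 (t = 2*(-3*2 - 2) = 2*(-6 - 2) = 2*(-8) = -16)
-1*294 + t = -1*294 - 16 = -294 - 16 = -310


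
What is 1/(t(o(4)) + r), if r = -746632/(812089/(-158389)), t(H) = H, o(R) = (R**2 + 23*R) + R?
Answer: 812089/118349249816 ≈ 6.8618e-6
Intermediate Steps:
o(R) = R**2 + 24*R
r = 118258295848/812089 (r = -746632/(812089*(-1/158389)) = -746632/(-812089/158389) = -746632*(-158389/812089) = 118258295848/812089 ≈ 1.4562e+5)
1/(t(o(4)) + r) = 1/(4*(24 + 4) + 118258295848/812089) = 1/(4*28 + 118258295848/812089) = 1/(112 + 118258295848/812089) = 1/(118349249816/812089) = 812089/118349249816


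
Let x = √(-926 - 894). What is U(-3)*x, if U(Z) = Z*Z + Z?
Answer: 12*I*√455 ≈ 255.97*I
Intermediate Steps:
U(Z) = Z + Z² (U(Z) = Z² + Z = Z + Z²)
x = 2*I*√455 (x = √(-1820) = 2*I*√455 ≈ 42.661*I)
U(-3)*x = (-3*(1 - 3))*(2*I*√455) = (-3*(-2))*(2*I*√455) = 6*(2*I*√455) = 12*I*√455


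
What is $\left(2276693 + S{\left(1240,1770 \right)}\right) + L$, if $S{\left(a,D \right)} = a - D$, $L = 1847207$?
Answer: $4123370$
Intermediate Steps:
$\left(2276693 + S{\left(1240,1770 \right)}\right) + L = \left(2276693 + \left(1240 - 1770\right)\right) + 1847207 = \left(2276693 - 530\right) + 1847207 = 2276163 + 1847207 = 4123370$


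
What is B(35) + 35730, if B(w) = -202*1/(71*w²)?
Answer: 3107616548/86975 ≈ 35730.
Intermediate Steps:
B(w) = -202/(71*w²)
B(35) + 35730 = -202/71/35² + 35730 = -202/71*1/1225 + 35730 = -202/86975 + 35730 = 3107616548/86975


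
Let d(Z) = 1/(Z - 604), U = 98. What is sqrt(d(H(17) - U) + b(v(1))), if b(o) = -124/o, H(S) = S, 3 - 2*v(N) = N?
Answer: 29*I*sqrt(69185)/685 ≈ 11.136*I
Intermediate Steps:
v(N) = 3/2 - N/2
d(Z) = 1/(-604 + Z)
sqrt(d(H(17) - U) + b(v(1))) = sqrt(1/(-604 + (17 - 1*98)) - 124/(3/2 - 1/2*1)) = sqrt(1/(-604 + (17 - 98)) - 124/(3/2 - 1/2)) = sqrt(1/(-604 - 81) - 124/1) = sqrt(1/(-685) - 124*1) = sqrt(-1/685 - 124) = sqrt(-84941/685) = 29*I*sqrt(69185)/685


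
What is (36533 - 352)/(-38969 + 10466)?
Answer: -36181/28503 ≈ -1.2694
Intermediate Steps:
(36533 - 352)/(-38969 + 10466) = 36181/(-28503) = 36181*(-1/28503) = -36181/28503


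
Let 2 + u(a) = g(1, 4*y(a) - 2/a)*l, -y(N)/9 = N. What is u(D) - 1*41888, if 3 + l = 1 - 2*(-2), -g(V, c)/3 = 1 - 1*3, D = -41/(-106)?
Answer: -41878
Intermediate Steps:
y(N) = -9*N
D = 41/106 (D = -41*(-1/106) = 41/106 ≈ 0.38679)
g(V, c) = 6 (g(V, c) = -3*(1 - 1*3) = -3*(1 - 3) = -3*(-2) = 6)
l = 2 (l = -3 + (1 - 2*(-2)) = -3 + (1 + 4) = -3 + 5 = 2)
u(a) = 10 (u(a) = -2 + 6*2 = -2 + 12 = 10)
u(D) - 1*41888 = 10 - 1*41888 = 10 - 41888 = -41878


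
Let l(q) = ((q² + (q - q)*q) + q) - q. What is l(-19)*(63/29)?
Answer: 22743/29 ≈ 784.24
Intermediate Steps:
l(q) = q² (l(q) = ((q² + 0*q) + q) - q = ((q² + 0) + q) - q = (q² + q) - q = (q + q²) - q = q²)
l(-19)*(63/29) = (-19)²*(63/29) = 361*(63*(1/29)) = 361*(63/29) = 22743/29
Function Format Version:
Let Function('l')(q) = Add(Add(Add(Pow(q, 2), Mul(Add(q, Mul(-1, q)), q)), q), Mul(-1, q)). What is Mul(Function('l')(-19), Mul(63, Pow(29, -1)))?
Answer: Rational(22743, 29) ≈ 784.24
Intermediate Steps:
Function('l')(q) = Pow(q, 2) (Function('l')(q) = Add(Add(Add(Pow(q, 2), Mul(0, q)), q), Mul(-1, q)) = Add(Add(Add(Pow(q, 2), 0), q), Mul(-1, q)) = Add(Add(Pow(q, 2), q), Mul(-1, q)) = Add(Add(q, Pow(q, 2)), Mul(-1, q)) = Pow(q, 2))
Mul(Function('l')(-19), Mul(63, Pow(29, -1))) = Mul(Pow(-19, 2), Mul(63, Pow(29, -1))) = Mul(361, Mul(63, Rational(1, 29))) = Mul(361, Rational(63, 29)) = Rational(22743, 29)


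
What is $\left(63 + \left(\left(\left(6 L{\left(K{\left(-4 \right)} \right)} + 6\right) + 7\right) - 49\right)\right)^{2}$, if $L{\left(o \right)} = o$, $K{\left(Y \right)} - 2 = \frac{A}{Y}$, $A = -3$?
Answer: $\frac{7569}{4} \approx 1892.3$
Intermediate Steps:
$K{\left(Y \right)} = 2 - \frac{3}{Y}$
$\left(63 + \left(\left(\left(6 L{\left(K{\left(-4 \right)} \right)} + 6\right) + 7\right) - 49\right)\right)^{2} = \left(63 - \left(36 - 6 \left(2 - \frac{3}{-4}\right)\right)\right)^{2} = \left(63 - \left(36 - 6 \left(2 - - \frac{3}{4}\right)\right)\right)^{2} = \left(63 - \left(36 - 6 \left(2 + \frac{3}{4}\right)\right)\right)^{2} = \left(63 + \left(\left(\left(6 \cdot \frac{11}{4} + 6\right) + 7\right) - 49\right)\right)^{2} = \left(63 + \left(\left(\left(\frac{33}{2} + 6\right) + 7\right) - 49\right)\right)^{2} = \left(63 + \left(\left(\frac{45}{2} + 7\right) - 49\right)\right)^{2} = \left(63 + \left(\frac{59}{2} - 49\right)\right)^{2} = \left(63 - \frac{39}{2}\right)^{2} = \left(\frac{87}{2}\right)^{2} = \frac{7569}{4}$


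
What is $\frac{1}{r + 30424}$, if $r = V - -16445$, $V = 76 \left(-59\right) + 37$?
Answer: $\frac{1}{42422} \approx 2.3573 \cdot 10^{-5}$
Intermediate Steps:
$V = -4447$ ($V = -4484 + 37 = -4447$)
$r = 11998$ ($r = -4447 - -16445 = -4447 + 16445 = 11998$)
$\frac{1}{r + 30424} = \frac{1}{11998 + 30424} = \frac{1}{42422}$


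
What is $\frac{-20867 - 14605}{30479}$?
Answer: $- \frac{35472}{30479} \approx -1.1638$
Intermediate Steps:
$\frac{-20867 - 14605}{30479} = \left(-35472\right) \frac{1}{30479} = - \frac{35472}{30479}$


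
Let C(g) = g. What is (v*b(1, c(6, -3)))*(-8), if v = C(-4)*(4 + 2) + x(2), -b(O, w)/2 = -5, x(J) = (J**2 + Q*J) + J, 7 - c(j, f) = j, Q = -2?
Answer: 1760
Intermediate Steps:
c(j, f) = 7 - j
x(J) = J**2 - J (x(J) = (J**2 - 2*J) + J = J**2 - J)
b(O, w) = 10 (b(O, w) = -2*(-5) = 10)
v = -22 (v = -4*(4 + 2) + 2*(-1 + 2) = -4*6 + 2*1 = -24 + 2 = -22)
(v*b(1, c(6, -3)))*(-8) = -22*10*(-8) = -220*(-8) = 1760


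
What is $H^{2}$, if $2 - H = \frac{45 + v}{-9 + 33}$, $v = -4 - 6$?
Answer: $\frac{169}{576} \approx 0.2934$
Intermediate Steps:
$v = -10$
$H = \frac{13}{24}$ ($H = 2 - \frac{45 - 10}{-9 + 33} = 2 - \frac{35}{24} = \frac{13}{24} \approx 0.54167$)
$H^{2} = \left(\frac{13}{24}\right)^{2} = \frac{169}{576}$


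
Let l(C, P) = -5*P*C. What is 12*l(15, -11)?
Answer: 9900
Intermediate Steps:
l(C, P) = -5*C*P
12*l(15, -11) = 12*(-5*15*(-11)) = 12*825 = 9900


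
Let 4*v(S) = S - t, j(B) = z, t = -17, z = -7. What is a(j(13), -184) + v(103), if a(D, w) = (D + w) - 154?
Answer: -315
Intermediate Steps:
j(B) = -7
v(S) = 17/4 + S/4 (v(S) = (S - 1*(-17))/4 = (S + 17)/4 = (17 + S)/4 = 17/4 + S/4)
a(D, w) = -154 + D + w
a(j(13), -184) + v(103) = (-154 - 7 - 184) + (17/4 + (1/4)*103) = -345 + (17/4 + 103/4) = -345 + 30 = -315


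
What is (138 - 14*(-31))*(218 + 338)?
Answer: 318032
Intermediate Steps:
(138 - 14*(-31))*(218 + 338) = (138 + 434)*556 = 572*556 = 318032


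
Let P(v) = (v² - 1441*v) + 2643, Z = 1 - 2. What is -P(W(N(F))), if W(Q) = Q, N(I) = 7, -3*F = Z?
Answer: 7395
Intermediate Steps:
Z = -1
F = ⅓ (F = -⅓*(-1) = ⅓ ≈ 0.33333)
P(v) = 2643 + v² - 1441*v
-P(W(N(F))) = -(2643 + 7² - 1441*7) = -(2643 + 49 - 10087) = -1*(-7395) = 7395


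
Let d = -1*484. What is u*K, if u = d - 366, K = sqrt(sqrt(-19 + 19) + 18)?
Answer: -2550*sqrt(2) ≈ -3606.2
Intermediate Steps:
d = -484
K = 3*sqrt(2) (K = sqrt(sqrt(0) + 18) = sqrt(0 + 18) = sqrt(18) = 3*sqrt(2) ≈ 4.2426)
u = -850 (u = -484 - 366 = -850)
u*K = -2550*sqrt(2)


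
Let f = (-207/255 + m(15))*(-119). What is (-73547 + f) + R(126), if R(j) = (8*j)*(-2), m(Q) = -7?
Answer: -373167/5 ≈ -74633.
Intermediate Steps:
R(j) = -16*j
f = 4648/5 (f = (-207/255 - 7)*(-119) = (-207*1/255 - 7)*(-119) = (-69/85 - 7)*(-119) = -664/85*(-119) = 4648/5 ≈ 929.60)
(-73547 + f) + R(126) = (-73547 + 4648/5) - 16*126 = -363087/5 - 2016 = -373167/5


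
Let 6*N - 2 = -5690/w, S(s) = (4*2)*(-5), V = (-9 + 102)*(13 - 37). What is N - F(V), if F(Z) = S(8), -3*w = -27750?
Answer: 74427/1850 ≈ 40.231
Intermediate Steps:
w = 9250 (w = -⅓*(-27750) = 9250)
V = -2232 (V = 93*(-24) = -2232)
S(s) = -40 (S(s) = 8*(-5) = -40)
F(Z) = -40
N = 427/1850 (N = ⅓ + (-5690/9250)/6 = ⅓ + (-5690*1/9250)/6 = ⅓ + (⅙)*(-569/925) = ⅓ - 569/5550 = 427/1850 ≈ 0.23081)
N - F(V) = 427/1850 - 1*(-40) = 427/1850 + 40 = 74427/1850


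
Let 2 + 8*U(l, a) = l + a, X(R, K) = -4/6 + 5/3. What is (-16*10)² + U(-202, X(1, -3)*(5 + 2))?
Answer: 204603/8 ≈ 25575.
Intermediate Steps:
X(R, K) = 1 (X(R, K) = -4*⅙ + 5*(⅓) = -⅔ + 5/3 = 1)
U(l, a) = -¼ + a/8 + l/8 (U(l, a) = -¼ + (l + a)/8 = -¼ + (a + l)/8 = -¼ + (a/8 + l/8) = -¼ + a/8 + l/8)
(-16*10)² + U(-202, X(1, -3)*(5 + 2)) = (-16*10)² + (-¼ + (1*(5 + 2))/8 + (⅛)*(-202)) = (-160)² + (-¼ + (1*7)/8 - 101/4) = 25600 + (-¼ + (⅛)*7 - 101/4) = 25600 + (-¼ + 7/8 - 101/4) = 25600 - 197/8 = 204603/8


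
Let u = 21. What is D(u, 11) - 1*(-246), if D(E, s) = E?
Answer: 267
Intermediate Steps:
D(u, 11) - 1*(-246) = 21 - 1*(-246) = 21 + 246 = 267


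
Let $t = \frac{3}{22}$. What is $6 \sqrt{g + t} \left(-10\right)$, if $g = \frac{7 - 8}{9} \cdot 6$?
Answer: $- \frac{10 i \sqrt{2310}}{11} \approx - 43.693 i$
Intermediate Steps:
$t = \frac{3}{22}$ ($t = 3 \cdot \frac{1}{22} = \frac{3}{22} \approx 0.13636$)
$g = - \frac{2}{3}$ ($g = \left(7 - 8\right) \frac{1}{9} \cdot 6 = \left(-1\right) \frac{1}{9} \cdot 6 = \left(- \frac{1}{9}\right) 6 = - \frac{2}{3} \approx -0.66667$)
$6 \sqrt{g + t} \left(-10\right) = 6 \sqrt{- \frac{2}{3} + \frac{3}{22}} \left(-10\right) = 6 \sqrt{- \frac{35}{66}} \left(-10\right) = 6 \frac{i \sqrt{2310}}{66} \left(-10\right) = \frac{i \sqrt{2310}}{11} \left(-10\right) = - \frac{10 i \sqrt{2310}}{11}$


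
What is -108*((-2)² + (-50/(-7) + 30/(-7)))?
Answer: -5184/7 ≈ -740.57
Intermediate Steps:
-108*((-2)² + (-50/(-7) + 30/(-7))) = -108*(4 + (-50*(-⅐) + 30*(-⅐))) = -108*(4 + (50/7 - 30/7)) = -108*(4 + 20/7) = -108*48/7 = -5184/7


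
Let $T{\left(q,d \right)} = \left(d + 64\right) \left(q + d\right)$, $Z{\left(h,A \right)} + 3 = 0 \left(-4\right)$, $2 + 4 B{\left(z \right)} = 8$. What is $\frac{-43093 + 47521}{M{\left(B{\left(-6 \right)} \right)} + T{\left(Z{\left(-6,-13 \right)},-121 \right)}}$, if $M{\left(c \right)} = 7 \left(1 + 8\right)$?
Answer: $\frac{1476}{2377} \approx 0.62095$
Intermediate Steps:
$B{\left(z \right)} = \frac{3}{2}$ ($B{\left(z \right)} = - \frac{1}{2} + \frac{1}{4} \cdot 8 = - \frac{1}{2} + 2 = \frac{3}{2}$)
$M{\left(c \right)} = 63$ ($M{\left(c \right)} = 7 \cdot 9 = 63$)
$Z{\left(h,A \right)} = -3$ ($Z{\left(h,A \right)} = -3 + 0 \left(-4\right) = -3 + 0 = -3$)
$T{\left(q,d \right)} = \left(64 + d\right) \left(d + q\right)$
$\frac{-43093 + 47521}{M{\left(B{\left(-6 \right)} \right)} + T{\left(Z{\left(-6,-13 \right)},-121 \right)}} = \frac{-43093 + 47521}{63 + \left(\left(-121\right)^{2} + 64 \left(-121\right) + 64 \left(-3\right) - -363\right)} = \frac{4428}{63 + \left(14641 - 7744 - 192 + 363\right)} = \frac{4428}{63 + 7068} = \frac{4428}{7131} = 4428 \cdot \frac{1}{7131} = \frac{1476}{2377}$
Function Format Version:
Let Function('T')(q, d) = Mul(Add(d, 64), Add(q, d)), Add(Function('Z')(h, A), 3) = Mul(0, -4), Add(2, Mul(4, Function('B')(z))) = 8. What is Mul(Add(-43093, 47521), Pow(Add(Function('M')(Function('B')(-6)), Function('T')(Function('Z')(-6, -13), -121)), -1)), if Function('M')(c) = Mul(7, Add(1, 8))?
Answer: Rational(1476, 2377) ≈ 0.62095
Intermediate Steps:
Function('B')(z) = Rational(3, 2) (Function('B')(z) = Add(Rational(-1, 2), Mul(Rational(1, 4), 8)) = Add(Rational(-1, 2), 2) = Rational(3, 2))
Function('M')(c) = 63 (Function('M')(c) = Mul(7, 9) = 63)
Function('Z')(h, A) = -3 (Function('Z')(h, A) = Add(-3, Mul(0, -4)) = Add(-3, 0) = -3)
Function('T')(q, d) = Mul(Add(64, d), Add(d, q))
Mul(Add(-43093, 47521), Pow(Add(Function('M')(Function('B')(-6)), Function('T')(Function('Z')(-6, -13), -121)), -1)) = Mul(Add(-43093, 47521), Pow(Add(63, Add(Pow(-121, 2), Mul(64, -121), Mul(64, -3), Mul(-121, -3))), -1)) = Mul(4428, Pow(Add(63, Add(14641, -7744, -192, 363)), -1)) = Mul(4428, Pow(Add(63, 7068), -1)) = Mul(4428, Pow(7131, -1)) = Mul(4428, Rational(1, 7131)) = Rational(1476, 2377)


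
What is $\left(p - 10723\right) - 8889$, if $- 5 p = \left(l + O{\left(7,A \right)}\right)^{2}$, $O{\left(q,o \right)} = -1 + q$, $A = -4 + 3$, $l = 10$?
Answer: $- \frac{98316}{5} \approx -19663.0$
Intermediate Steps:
$A = -1$
$p = - \frac{256}{5}$ ($p = - \frac{\left(10 + \left(-1 + 7\right)\right)^{2}}{5} = - \frac{\left(10 + 6\right)^{2}}{5} = - \frac{16^{2}}{5} = \left(- \frac{1}{5}\right) 256 = - \frac{256}{5} \approx -51.2$)
$\left(p - 10723\right) - 8889 = \left(- \frac{256}{5} - 10723\right) - 8889 = - \frac{53871}{5} - 8889 = - \frac{98316}{5}$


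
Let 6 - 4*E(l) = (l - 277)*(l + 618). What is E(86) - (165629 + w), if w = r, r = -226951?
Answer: 189879/2 ≈ 94940.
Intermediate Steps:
E(l) = 3/2 - (-277 + l)*(618 + l)/4 (E(l) = 3/2 - (l - 277)*(l + 618)/4 = 3/2 - (-277 + l)*(618 + l)/4)
w = -226951
E(86) - (165629 + w) = (42798 - 341/4*86 - 1/4*86**2) - (165629 - 226951) = (42798 - 14663/2 - 1/4*7396) - 1*(-61322) = (42798 - 14663/2 - 1849) + 61322 = 67235/2 + 61322 = 189879/2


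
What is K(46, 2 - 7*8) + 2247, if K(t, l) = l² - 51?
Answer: 5112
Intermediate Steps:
K(t, l) = -51 + l²
K(46, 2 - 7*8) + 2247 = (-51 + (2 - 7*8)²) + 2247 = (-51 + (2 - 56)²) + 2247 = (-51 + (-54)²) + 2247 = (-51 + 2916) + 2247 = 2865 + 2247 = 5112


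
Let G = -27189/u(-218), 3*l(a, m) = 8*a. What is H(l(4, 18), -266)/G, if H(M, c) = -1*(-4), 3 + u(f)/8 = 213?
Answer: -2240/9063 ≈ -0.24716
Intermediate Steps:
u(f) = 1680 (u(f) = -24 + 8*213 = -24 + 1704 = 1680)
l(a, m) = 8*a/3 (l(a, m) = (8*a)/3 = 8*a/3)
G = -9063/560 (G = -27189/1680 = -27189*1/1680 = -9063/560 ≈ -16.184)
H(M, c) = 4
H(l(4, 18), -266)/G = 4/(-9063/560) = 4*(-560/9063) = -2240/9063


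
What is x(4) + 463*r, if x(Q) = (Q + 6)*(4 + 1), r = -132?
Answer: -61066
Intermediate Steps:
x(Q) = 30 + 5*Q (x(Q) = (6 + Q)*5 = 30 + 5*Q)
x(4) + 463*r = (30 + 5*4) + 463*(-132) = (30 + 20) - 61116 = 50 - 61116 = -61066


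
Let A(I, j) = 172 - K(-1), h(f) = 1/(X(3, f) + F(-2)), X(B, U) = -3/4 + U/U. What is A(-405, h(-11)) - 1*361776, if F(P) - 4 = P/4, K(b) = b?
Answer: -361603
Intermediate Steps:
F(P) = 4 + P/4
X(B, U) = ¼ (X(B, U) = -3*¼ + 1 = -¾ + 1 = ¼)
h(f) = 4/15 (h(f) = 1/(¼ + (4 + (¼)*(-2))) = 1/(¼ + (4 - ½)) = 1/(¼ + 7/2) = 1/(15/4) = 4/15)
A(I, j) = 173 (A(I, j) = 172 - 1*(-1) = 172 + 1 = 173)
A(-405, h(-11)) - 1*361776 = 173 - 1*361776 = 173 - 361776 = -361603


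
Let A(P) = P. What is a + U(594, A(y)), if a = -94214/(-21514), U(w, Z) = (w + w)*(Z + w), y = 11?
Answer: 7731533287/10757 ≈ 7.1874e+5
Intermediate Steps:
U(w, Z) = 2*w*(Z + w) (U(w, Z) = (2*w)*(Z + w) = 2*w*(Z + w))
a = 47107/10757 (a = -94214*(-1/21514) = 47107/10757 ≈ 4.3792)
a + U(594, A(y)) = 47107/10757 + 2*594*(11 + 594) = 47107/10757 + 2*594*605 = 47107/10757 + 718740 = 7731533287/10757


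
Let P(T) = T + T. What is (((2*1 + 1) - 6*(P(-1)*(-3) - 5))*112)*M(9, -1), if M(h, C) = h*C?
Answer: 3024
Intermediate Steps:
P(T) = 2*T
M(h, C) = C*h
(((2*1 + 1) - 6*(P(-1)*(-3) - 5))*112)*M(9, -1) = (((2*1 + 1) - 6*((2*(-1))*(-3) - 5))*112)*(-1*9) = (((2 + 1) - 6*(-2*(-3) - 5))*112)*(-9) = ((3 - 6*(6 - 5))*112)*(-9) = ((3 - 6*1)*112)*(-9) = ((3 - 6)*112)*(-9) = -3*112*(-9) = -336*(-9) = 3024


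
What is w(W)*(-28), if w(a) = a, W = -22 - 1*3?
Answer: 700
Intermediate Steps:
W = -25 (W = -22 - 3 = -25)
w(W)*(-28) = -25*(-28) = 700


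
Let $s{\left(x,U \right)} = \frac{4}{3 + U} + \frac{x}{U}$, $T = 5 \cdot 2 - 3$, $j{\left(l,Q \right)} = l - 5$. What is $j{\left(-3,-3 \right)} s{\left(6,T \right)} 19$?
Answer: $- \frac{6688}{35} \approx -191.09$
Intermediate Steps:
$j{\left(l,Q \right)} = -5 + l$
$T = 7$ ($T = 10 - 3 = 7$)
$j{\left(-3,-3 \right)} s{\left(6,T \right)} 19 = \left(-5 - 3\right) \frac{3 \cdot 6 + 4 \cdot 7 + 7 \cdot 6}{7 \left(3 + 7\right)} 19 = - 8 \frac{18 + 28 + 42}{7 \cdot 10} \cdot 19 = - 8 \cdot \frac{1}{7} \cdot \frac{1}{10} \cdot 88 \cdot 19 = \left(-8\right) \frac{44}{35} \cdot 19 = \left(- \frac{352}{35}\right) 19 = - \frac{6688}{35}$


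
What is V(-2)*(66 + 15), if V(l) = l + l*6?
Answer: -1134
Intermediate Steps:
V(l) = 7*l (V(l) = l + 6*l = 7*l)
V(-2)*(66 + 15) = (7*(-2))*(66 + 15) = -14*81 = -1134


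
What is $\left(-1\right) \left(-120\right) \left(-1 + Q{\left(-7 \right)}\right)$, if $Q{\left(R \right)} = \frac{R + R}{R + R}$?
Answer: $0$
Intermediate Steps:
$Q{\left(R \right)} = 1$ ($Q{\left(R \right)} = \frac{2 R}{2 R} = 2 R \frac{1}{2 R} = 1$)
$\left(-1\right) \left(-120\right) \left(-1 + Q{\left(-7 \right)}\right) = \left(-1\right) \left(-120\right) \left(-1 + 1\right) = 120 \cdot 0 = 0$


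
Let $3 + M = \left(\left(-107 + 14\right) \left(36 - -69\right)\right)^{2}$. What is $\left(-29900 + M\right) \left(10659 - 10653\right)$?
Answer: $571951932$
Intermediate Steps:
$M = 95355222$ ($M = -3 + \left(\left(-107 + 14\right) \left(36 - -69\right)\right)^{2} = -3 + \left(- 93 \left(36 + 69\right)\right)^{2} = -3 + \left(\left(-93\right) 105\right)^{2} = -3 + \left(-9765\right)^{2} = -3 + 95355225 = 95355222$)
$\left(-29900 + M\right) \left(10659 - 10653\right) = \left(-29900 + 95355222\right) \left(10659 - 10653\right) = 95325322 \cdot 6 = 571951932$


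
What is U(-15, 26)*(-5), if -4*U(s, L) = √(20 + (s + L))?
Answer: 5*√31/4 ≈ 6.9597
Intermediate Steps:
U(s, L) = -√(20 + L + s)/4 (U(s, L) = -√(20 + (s + L))/4 = -√(20 + (L + s))/4 = -√(20 + L + s)/4)
U(-15, 26)*(-5) = -√(20 + 26 - 15)/4*(-5) = -√31/4*(-5) = 5*√31/4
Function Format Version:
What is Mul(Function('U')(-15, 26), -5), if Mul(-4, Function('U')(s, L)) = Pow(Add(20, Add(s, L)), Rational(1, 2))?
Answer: Mul(Rational(5, 4), Pow(31, Rational(1, 2))) ≈ 6.9597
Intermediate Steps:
Function('U')(s, L) = Mul(Rational(-1, 4), Pow(Add(20, L, s), Rational(1, 2))) (Function('U')(s, L) = Mul(Rational(-1, 4), Pow(Add(20, Add(s, L)), Rational(1, 2))) = Mul(Rational(-1, 4), Pow(Add(20, Add(L, s)), Rational(1, 2))) = Mul(Rational(-1, 4), Pow(Add(20, L, s), Rational(1, 2))))
Mul(Function('U')(-15, 26), -5) = Mul(Mul(Rational(-1, 4), Pow(Add(20, 26, -15), Rational(1, 2))), -5) = Mul(Mul(Rational(-1, 4), Pow(31, Rational(1, 2))), -5) = Mul(Rational(5, 4), Pow(31, Rational(1, 2)))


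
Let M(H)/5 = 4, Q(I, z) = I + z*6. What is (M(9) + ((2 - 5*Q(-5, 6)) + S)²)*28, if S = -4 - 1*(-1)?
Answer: 681968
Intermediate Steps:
Q(I, z) = I + 6*z
M(H) = 20 (M(H) = 5*4 = 20)
S = -3 (S = -4 + 1 = -3)
(M(9) + ((2 - 5*Q(-5, 6)) + S)²)*28 = (20 + ((2 - 5*(-5 + 6*6)) - 3)²)*28 = (20 + ((2 - 5*(-5 + 36)) - 3)²)*28 = (20 + ((2 - 5*31) - 3)²)*28 = (20 + ((2 - 155) - 3)²)*28 = (20 + (-153 - 3)²)*28 = (20 + (-156)²)*28 = (20 + 24336)*28 = 24356*28 = 681968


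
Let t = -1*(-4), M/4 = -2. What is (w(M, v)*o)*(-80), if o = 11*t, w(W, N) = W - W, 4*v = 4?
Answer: 0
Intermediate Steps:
M = -8 (M = 4*(-2) = -8)
t = 4
v = 1 (v = (¼)*4 = 1)
w(W, N) = 0
o = 44 (o = 11*4 = 44)
(w(M, v)*o)*(-80) = (0*44)*(-80) = 0*(-80) = 0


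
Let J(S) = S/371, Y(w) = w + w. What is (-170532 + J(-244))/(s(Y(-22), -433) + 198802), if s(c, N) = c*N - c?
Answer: -31633808/40420079 ≈ -0.78263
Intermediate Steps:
Y(w) = 2*w
J(S) = S/371 (J(S) = S*(1/371) = S/371)
s(c, N) = -c + N*c (s(c, N) = N*c - c = -c + N*c)
(-170532 + J(-244))/(s(Y(-22), -433) + 198802) = (-170532 + (1/371)*(-244))/((2*(-22))*(-1 - 433) + 198802) = (-170532 - 244/371)/(-44*(-434) + 198802) = -63267616/(371*(19096 + 198802)) = -63267616/371/217898 = -63267616/371*1/217898 = -31633808/40420079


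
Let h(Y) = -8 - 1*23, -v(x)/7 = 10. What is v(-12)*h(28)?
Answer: 2170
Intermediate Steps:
v(x) = -70 (v(x) = -7*10 = -70)
h(Y) = -31 (h(Y) = -8 - 23 = -31)
v(-12)*h(28) = -70*(-31) = 2170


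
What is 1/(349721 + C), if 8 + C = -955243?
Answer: -1/605530 ≈ -1.6514e-6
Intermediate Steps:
C = -955251 (C = -8 - 955243 = -955251)
1/(349721 + C) = 1/(349721 - 955251) = 1/(-605530) = -1/605530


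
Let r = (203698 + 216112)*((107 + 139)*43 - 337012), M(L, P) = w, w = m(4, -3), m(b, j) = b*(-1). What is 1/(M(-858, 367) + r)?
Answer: -1/137040257544 ≈ -7.2971e-12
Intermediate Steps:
m(b, j) = -b
w = -4 (w = -1*4 = -4)
M(L, P) = -4
r = -137040257540 (r = 419810*(246*43 - 337012) = 419810*(10578 - 337012) = 419810*(-326434) = -137040257540)
1/(M(-858, 367) + r) = 1/(-4 - 137040257540) = 1/(-137040257544) = -1/137040257544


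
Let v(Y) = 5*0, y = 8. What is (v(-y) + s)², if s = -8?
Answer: 64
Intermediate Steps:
v(Y) = 0
(v(-y) + s)² = (0 - 8)² = (-8)² = 64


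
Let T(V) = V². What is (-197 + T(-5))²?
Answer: 29584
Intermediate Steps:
(-197 + T(-5))² = (-197 + (-5)²)² = (-197 + 25)² = (-172)² = 29584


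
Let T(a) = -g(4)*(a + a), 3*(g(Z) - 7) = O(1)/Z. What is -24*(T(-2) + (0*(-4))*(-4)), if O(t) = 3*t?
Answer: -696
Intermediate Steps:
g(Z) = 7 + 1/Z (g(Z) = 7 + ((3*1)/Z)/3 = 7 + (3/Z)/3 = 7 + 1/Z)
T(a) = -29*a/2 (T(a) = -(7 + 1/4)*(a + a) = -(7 + 1/4)*2*a = -29*2*a/4 = -29*a/2)
-24*(T(-2) + (0*(-4))*(-4)) = -24*(-29/2*(-2) + (0*(-4))*(-4)) = -24*(29 + 0*(-4)) = -24*(29 + 0) = -24*29 = -696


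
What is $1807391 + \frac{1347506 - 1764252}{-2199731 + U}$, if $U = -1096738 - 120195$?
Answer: $\frac{3087624090185}{1708332} \approx 1.8074 \cdot 10^{6}$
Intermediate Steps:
$U = -1216933$
$1807391 + \frac{1347506 - 1764252}{-2199731 + U} = 1807391 + \frac{1347506 - 1764252}{-2199731 - 1216933} = 1807391 - \frac{416746}{-3416664} = 1807391 - - \frac{208373}{1708332} = 1807391 + \frac{208373}{1708332} = \frac{3087624090185}{1708332}$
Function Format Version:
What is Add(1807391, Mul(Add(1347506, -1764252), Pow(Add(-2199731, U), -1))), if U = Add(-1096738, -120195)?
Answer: Rational(3087624090185, 1708332) ≈ 1.8074e+6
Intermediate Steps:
U = -1216933
Add(1807391, Mul(Add(1347506, -1764252), Pow(Add(-2199731, U), -1))) = Add(1807391, Mul(Add(1347506, -1764252), Pow(Add(-2199731, -1216933), -1))) = Add(1807391, Mul(-416746, Pow(-3416664, -1))) = Add(1807391, Mul(-416746, Rational(-1, 3416664))) = Add(1807391, Rational(208373, 1708332)) = Rational(3087624090185, 1708332)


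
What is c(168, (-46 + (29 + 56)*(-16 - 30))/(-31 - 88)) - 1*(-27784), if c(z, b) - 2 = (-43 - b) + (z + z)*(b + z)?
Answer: 11343989/119 ≈ 95328.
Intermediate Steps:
c(z, b) = -41 - b + 2*z*(b + z) (c(z, b) = 2 + ((-43 - b) + (z + z)*(b + z)) = 2 + ((-43 - b) + (2*z)*(b + z)) = 2 + ((-43 - b) + 2*z*(b + z)) = 2 + (-43 - b + 2*z*(b + z)) = -41 - b + 2*z*(b + z))
c(168, (-46 + (29 + 56)*(-16 - 30))/(-31 - 88)) - 1*(-27784) = (-41 - (-46 + (29 + 56)*(-16 - 30))/(-31 - 88) + 2*168² + 2*((-46 + (29 + 56)*(-16 - 30))/(-31 - 88))*168) - 1*(-27784) = (-41 - (-46 + 85*(-46))/(-119) + 2*28224 + 2*((-46 + 85*(-46))/(-119))*168) + 27784 = (-41 - (-46 - 3910)*(-1)/119 + 56448 + 2*((-46 - 3910)*(-1/119))*168) + 27784 = (-41 - (-3956)*(-1)/119 + 56448 + 2*(-3956*(-1/119))*168) + 27784 = (-41 - 1*3956/119 + 56448 + 2*(3956/119)*168) + 27784 = (-41 - 3956/119 + 56448 + 189888/17) + 27784 = 8037693/119 + 27784 = 11343989/119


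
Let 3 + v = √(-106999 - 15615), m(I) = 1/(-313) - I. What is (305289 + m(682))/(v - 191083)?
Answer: -1821851950114/1142887636913 - 9534199*I*√122614/1142887636913 ≈ -1.5941 - 0.0029211*I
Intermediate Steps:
m(I) = -1/313 - I
v = -3 + I*√122614 (v = -3 + √(-106999 - 15615) = -3 + √(-122614) = -3 + I*√122614 ≈ -3.0 + 350.16*I)
(305289 + m(682))/(v - 191083) = (305289 + (-1/313 - 1*682))/((-3 + I*√122614) - 191083) = (305289 + (-1/313 - 682))/(-191086 + I*√122614) = (305289 - 213467/313)/(-191086 + I*√122614) = 95341990/(313*(-191086 + I*√122614))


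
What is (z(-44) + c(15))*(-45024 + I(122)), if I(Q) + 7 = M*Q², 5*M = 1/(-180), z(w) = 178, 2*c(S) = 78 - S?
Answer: -2123428312/225 ≈ -9.4375e+6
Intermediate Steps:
c(S) = 39 - S/2 (c(S) = (78 - S)/2 = 39 - S/2)
M = -1/900 (M = (⅕)/(-180) = (⅕)*(-1/180) = -1/900 ≈ -0.0011111)
I(Q) = -7 - Q²/900
(z(-44) + c(15))*(-45024 + I(122)) = (178 + (39 - ½*15))*(-45024 + (-7 - 1/900*122²)) = (178 + (39 - 15/2))*(-45024 + (-7 - 1/900*14884)) = (178 + 63/2)*(-45024 + (-7 - 3721/225)) = 419*(-45024 - 5296/225)/2 = (419/2)*(-10135696/225) = -2123428312/225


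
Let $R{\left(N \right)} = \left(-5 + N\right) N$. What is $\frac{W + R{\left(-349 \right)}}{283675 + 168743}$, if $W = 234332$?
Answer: $\frac{178939}{226209} \approx 0.79103$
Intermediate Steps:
$R{\left(N \right)} = N \left(-5 + N\right)$
$\frac{W + R{\left(-349 \right)}}{283675 + 168743} = \frac{234332 - 349 \left(-5 - 349\right)}{283675 + 168743} = \frac{234332 - -123546}{452418} = \left(234332 + 123546\right) \frac{1}{452418} = 357878 \cdot \frac{1}{452418} = \frac{178939}{226209}$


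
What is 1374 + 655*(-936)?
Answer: -611706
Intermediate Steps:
1374 + 655*(-936) = 1374 - 613080 = -611706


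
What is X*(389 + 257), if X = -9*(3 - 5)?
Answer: 11628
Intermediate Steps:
X = 18 (X = -9*(-2) = 18)
X*(389 + 257) = 18*(389 + 257) = 18*646 = 11628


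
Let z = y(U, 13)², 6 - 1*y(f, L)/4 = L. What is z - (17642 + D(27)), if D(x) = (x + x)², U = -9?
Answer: -19774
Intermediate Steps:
y(f, L) = 24 - 4*L
D(x) = 4*x² (D(x) = (2*x)² = 4*x²)
z = 784 (z = (24 - 4*13)² = (24 - 52)² = (-28)² = 784)
z - (17642 + D(27)) = 784 - (17642 + 4*27²) = 784 - (17642 + 4*729) = 784 - (17642 + 2916) = 784 - 1*20558 = 784 - 20558 = -19774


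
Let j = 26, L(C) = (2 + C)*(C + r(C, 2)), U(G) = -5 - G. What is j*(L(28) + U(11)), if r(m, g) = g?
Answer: 22984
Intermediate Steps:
L(C) = (2 + C)**2 (L(C) = (2 + C)*(C + 2) = (2 + C)*(2 + C) = (2 + C)**2)
j*(L(28) + U(11)) = 26*((4 + 28**2 + 4*28) + (-5 - 1*11)) = 26*((4 + 784 + 112) + (-5 - 11)) = 26*(900 - 16) = 26*884 = 22984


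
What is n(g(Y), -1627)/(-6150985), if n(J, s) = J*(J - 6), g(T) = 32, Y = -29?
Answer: -832/6150985 ≈ -0.00013526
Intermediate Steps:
n(J, s) = J*(-6 + J)
n(g(Y), -1627)/(-6150985) = (32*(-6 + 32))/(-6150985) = (32*26)*(-1/6150985) = 832*(-1/6150985) = -832/6150985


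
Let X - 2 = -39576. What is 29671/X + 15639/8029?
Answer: 380669327/317739646 ≈ 1.1981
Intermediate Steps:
X = -39574 (X = 2 - 39576 = -39574)
29671/X + 15639/8029 = 29671/(-39574) + 15639/8029 = 29671*(-1/39574) + 15639*(1/8029) = -29671/39574 + 15639/8029 = 380669327/317739646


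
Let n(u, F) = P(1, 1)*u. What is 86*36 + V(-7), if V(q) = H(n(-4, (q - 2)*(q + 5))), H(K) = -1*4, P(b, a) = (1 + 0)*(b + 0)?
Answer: 3092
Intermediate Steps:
P(b, a) = b (P(b, a) = 1*b = b)
n(u, F) = u (n(u, F) = 1*u = u)
H(K) = -4
V(q) = -4
86*36 + V(-7) = 86*36 - 4 = 3096 - 4 = 3092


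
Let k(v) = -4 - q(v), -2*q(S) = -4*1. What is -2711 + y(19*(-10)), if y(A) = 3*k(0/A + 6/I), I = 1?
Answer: -2729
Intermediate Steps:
q(S) = 2 (q(S) = -(-2) = -½*(-4) = 2)
k(v) = -6 (k(v) = -4 - 1*2 = -4 - 2 = -6)
y(A) = -18 (y(A) = 3*(-6) = -18)
-2711 + y(19*(-10)) = -2711 - 18 = -2729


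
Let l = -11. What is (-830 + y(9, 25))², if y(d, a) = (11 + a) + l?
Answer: 648025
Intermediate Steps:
y(d, a) = a (y(d, a) = (11 + a) - 11 = a)
(-830 + y(9, 25))² = (-830 + 25)² = (-805)² = 648025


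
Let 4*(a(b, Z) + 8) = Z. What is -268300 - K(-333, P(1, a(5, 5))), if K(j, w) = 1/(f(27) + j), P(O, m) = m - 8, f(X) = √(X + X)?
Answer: -3304114463/12315 + √6/36945 ≈ -2.6830e+5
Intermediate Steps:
a(b, Z) = -8 + Z/4
f(X) = √2*√X (f(X) = √(2*X) = √2*√X)
P(O, m) = -8 + m
K(j, w) = 1/(j + 3*√6) (K(j, w) = 1/(√2*√27 + j) = 1/(√2*(3*√3) + j) = 1/(3*√6 + j) = 1/(j + 3*√6))
-268300 - K(-333, P(1, a(5, 5))) = -268300 - 1/(-333 + 3*√6)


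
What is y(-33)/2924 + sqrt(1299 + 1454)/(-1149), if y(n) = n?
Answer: -33/2924 - sqrt(2753)/1149 ≈ -0.056951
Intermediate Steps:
y(-33)/2924 + sqrt(1299 + 1454)/(-1149) = -33/2924 + sqrt(1299 + 1454)/(-1149) = -33*1/2924 + sqrt(2753)*(-1/1149) = -33/2924 - sqrt(2753)/1149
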